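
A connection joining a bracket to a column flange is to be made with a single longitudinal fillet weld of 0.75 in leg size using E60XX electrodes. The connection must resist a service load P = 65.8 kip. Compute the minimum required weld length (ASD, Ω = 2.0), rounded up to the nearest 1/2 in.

L = 7 in

E60XX → F_EXX = 60 ksi.
Throat t_e = 0.707 × 0.75 = 0.5302 in.
r_n/Ω = (0.6 × 60 × 0.5302) / 2.0 = 9.544 kip/in.
L_req = P / (r_n/Ω) = 65.8 / 9.544 = 6.894 in total.
Round up → use L = 7 in.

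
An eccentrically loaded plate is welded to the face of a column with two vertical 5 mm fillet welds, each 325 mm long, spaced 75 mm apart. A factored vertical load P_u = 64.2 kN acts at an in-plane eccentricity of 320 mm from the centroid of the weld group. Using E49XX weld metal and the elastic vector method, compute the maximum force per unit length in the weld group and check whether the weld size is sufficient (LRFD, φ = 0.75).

f_max ≈ 547 N/mm; adequate

E49XX → F_EXX = 490 MPa.
Total weld length L_w = 650 mm. Treat welds as unit-width lines.
Polar moment about centroid: J = 2[d³/12 + d(b/2)²] = 2[325³/12 + 325×37.5²] = 6635000 mm³.
Direct shear f_v = P/L_w = 64.2×10³ / 650 = 98.77 N/mm (vertical).
Torsion M = P·e = 64.2×10³ × 320 = 20544000 N·mm.
Critical point at (x, y) = (37.5, 162.5) from centroid. f_tx = M·y/J = 503.1 N/mm; f_ty = M·x/J = 116.1 N/mm.
Resultant f_max = √[f_tx² + (f_v + f_ty)²] = √[503.1² + (98.77 + 116.1)²] = 547.1 N/mm.
Capacity per unit length: φr_n = 0.75 × 0.6 × 490 × (0.707 × 5) = 779.5 N/mm.
547.1 ≤ 779.5 → adequate.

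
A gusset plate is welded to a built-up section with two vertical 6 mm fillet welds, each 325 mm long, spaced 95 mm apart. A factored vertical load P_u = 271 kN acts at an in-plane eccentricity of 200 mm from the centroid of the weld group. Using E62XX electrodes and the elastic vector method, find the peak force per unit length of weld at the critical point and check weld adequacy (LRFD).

f_max ≈ 1450 N/mm; NOT adequate

E62XX → F_EXX = 620 MPa.
Total weld length L_w = 650 mm. Treat welds as unit-width lines.
Polar moment about centroid: J = 2[d³/12 + d(b/2)²] = 2[325³/12 + 325×47.5²] = 7188000 mm³.
Direct shear f_v = P/L_w = 271×10³ / 650 = 416.9 N/mm (vertical).
Torsion M = P·e = 271×10³ × 200 = 54200000 N·mm.
Critical point at (x, y) = (47.5, 162.5) from centroid. f_tx = M·y/J = 1225 N/mm; f_ty = M·x/J = 358.2 N/mm.
Resultant f_max = √[f_tx² + (f_v + f_ty)²] = √[1225² + (416.9 + 358.2)²] = 1450 N/mm.
Capacity per unit length: φr_n = 0.75 × 0.6 × 620 × (0.707 × 6) = 1184 N/mm.
1450 > 1184 → NOT adequate.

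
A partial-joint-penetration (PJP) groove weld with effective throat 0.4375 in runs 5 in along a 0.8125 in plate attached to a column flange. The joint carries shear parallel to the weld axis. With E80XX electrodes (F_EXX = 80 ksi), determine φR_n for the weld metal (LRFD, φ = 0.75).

φR_n ≈ 78.8 kip

Effective throat (given) t_e = 0.4375 in.
A_we = 0.4375 × 5 = 2.188 in².
F_nw = 0.6 F_EXX = 48 ksi.
φR_n = 0.75 × 48 × 2.188 = 78.75 kip.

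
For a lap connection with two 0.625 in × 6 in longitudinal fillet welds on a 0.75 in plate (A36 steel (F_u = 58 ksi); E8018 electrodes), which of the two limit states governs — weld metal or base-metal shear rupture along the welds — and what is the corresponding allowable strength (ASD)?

E80XX → F_EXX = 80 ksi.
t_e = 0.707 × 0.625 = 0.4419 in; L = 12 in.
Weld metal: R_n/Ω = (1/2.0) × 0.6 × 80 × 0.4419 × 12 = 127.3 kip.
Base metal (shear rupture): R_n/Ω = (1/2.0) × 0.6 × 58 × 0.75 × 12 = 156.6 kip.
Governing: weld metal.

R_n/Ω ≈ 127 kip (weld metal governs)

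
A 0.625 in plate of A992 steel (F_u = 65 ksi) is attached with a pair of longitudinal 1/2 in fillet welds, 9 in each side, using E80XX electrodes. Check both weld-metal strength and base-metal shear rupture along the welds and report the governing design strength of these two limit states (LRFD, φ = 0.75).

E80XX → F_EXX = 80 ksi.
t_e = 0.707 × 0.5 = 0.3535 in; L = 18 in.
Weld metal: φR_n = 0.75 × 0.6 × 80 × 0.3535 × 18 = 229.1 kip.
Base metal (shear rupture): φR_n = 0.75 × 0.6 × 65 × 0.625 × 18 = 329.1 kip.
Governing: weld metal.

φR_n ≈ 229 kip (weld metal governs)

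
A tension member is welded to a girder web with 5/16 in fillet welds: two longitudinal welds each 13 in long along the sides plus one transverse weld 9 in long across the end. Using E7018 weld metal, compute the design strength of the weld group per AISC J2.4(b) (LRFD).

φR_n ≈ 248 kip

E70XX → F_EXX = 70 ksi.
t_e = 0.707 × 0.3125 = 0.2209 in.
R_nwl = 0.6 × 70 × 0.2209 × 26 = 241.3 kip (longitudinal, 2 welds).
R_nwt = 0.6 × 70 × 0.2209 × 9 = 83.51 kip (transverse, base value).
(i) R_nwl + R_nwt = 324.8 kip; (ii) 0.85 R_nwl + 1.5 R_nwt = 330.3 kip.
R_n = max = 330.3 kip [governs: (ii)]; φR_n = 247.8 kip.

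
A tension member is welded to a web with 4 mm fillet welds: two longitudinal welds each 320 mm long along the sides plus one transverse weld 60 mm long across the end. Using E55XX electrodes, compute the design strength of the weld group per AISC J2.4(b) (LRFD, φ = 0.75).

φR_n ≈ 490 kN

E55XX → F_EXX = 550 MPa.
t_e = 0.707 × 4 = 2.828 mm.
R_nwl = 0.6 × 550 × 2.828 × 640 × 10⁻³ = 597.3 kN (longitudinal, 2 welds).
R_nwt = 0.6 × 550 × 2.828 × 60 × 10⁻³ = 55.99 kN (transverse, base value).
(i) R_nwl + R_nwt = 653.3 kN; (ii) 0.85 R_nwl + 1.5 R_nwt = 591.7 kN.
R_n = max = 653.3 kN [governs: (i)]; φR_n = 490 kN.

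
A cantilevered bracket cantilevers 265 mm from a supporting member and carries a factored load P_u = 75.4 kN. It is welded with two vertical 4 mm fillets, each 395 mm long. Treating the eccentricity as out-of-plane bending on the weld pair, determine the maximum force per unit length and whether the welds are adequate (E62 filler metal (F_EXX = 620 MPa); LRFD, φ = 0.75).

L_w = 2 × 395 = 790 mm; section modulus (unit throat) S = 2 × L²/6 = 52010 mm².
Direct shear f_v = P/L_w = 75.4×10³/790 = 95.44 N/mm.
Moment M = P × e = 75.4×10³ × 265 = 19981000 N·mm; bending f_b = M/S = 384.2 N/mm.
f_max = √(f_v² + f_b²) = √(95.44² + 384.2²) = 395.9 N/mm.
φr_n = 0.75 × 0.6 × 620 × (0.707 × 4) = 789 N/mm → adequate.

f_max ≈ 396 N/mm; adequate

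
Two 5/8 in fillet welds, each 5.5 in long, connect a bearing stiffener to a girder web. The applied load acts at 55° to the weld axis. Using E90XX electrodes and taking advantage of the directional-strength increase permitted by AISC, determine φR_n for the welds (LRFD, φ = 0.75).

φR_n ≈ 270 kips

E90XX → F_EXX = 90 ksi.
t_e = 0.707 × 0.625 = 0.4419 in; A_we = 0.4419 × 11 = 4.861 in².
Directional factor: 1.0 + 0.5 sin^1.5(55°) = 1.371.
F_nw = 0.6 × 90 × 1.371 = 74.02 ksi.
φR_n = 0.75 × 74.02 × 4.861 = 269.8 kips.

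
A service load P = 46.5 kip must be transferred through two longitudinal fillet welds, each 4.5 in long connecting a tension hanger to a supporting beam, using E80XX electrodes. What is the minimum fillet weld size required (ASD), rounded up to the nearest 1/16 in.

E80XX → F_EXX = 80 ksi.
Total weld length L = 9 in.
Required throat t_e = P × Ω / (0.6 F_EXX × L) = 46.5 × 2.0 / (0.6 × 80 × 9) = 0.2153 in.
Required leg w = t_e / 0.707 = 0.3045 in → use 5/16 in.

w = 5/16 in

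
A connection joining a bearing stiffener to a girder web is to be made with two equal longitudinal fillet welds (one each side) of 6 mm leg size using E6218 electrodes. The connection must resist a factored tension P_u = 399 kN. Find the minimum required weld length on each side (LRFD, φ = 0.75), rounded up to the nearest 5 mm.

E62XX → F_EXX = 620 MPa.
Throat t_e = 0.707 × 6 = 4.242 mm.
φr_n = 0.75 × 0.6 × 620 × 4.242 × 10⁻³ = 1.184 kN/mm.
L_req = P_u / φr_n = 399 / 1.184 = 337.1 mm total.
Per side: 337.1 / 2 = 168.6 mm.
Round up → use L = 170 mm on each side.

L = 170 mm on each side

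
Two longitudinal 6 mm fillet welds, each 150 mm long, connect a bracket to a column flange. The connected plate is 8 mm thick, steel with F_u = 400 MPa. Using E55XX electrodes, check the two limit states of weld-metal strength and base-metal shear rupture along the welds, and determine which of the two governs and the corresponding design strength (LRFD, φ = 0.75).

φR_n ≈ 315 kN (weld metal governs)

E55XX → F_EXX = 550 MPa.
t_e = 0.707 × 6 = 4.242 mm; L = 300 mm.
Weld metal: φR_n = 0.75 × 0.6 × 550 × 4.242 × 300 × 10⁻³ = 315 kN.
Base metal (shear rupture): φR_n = 0.75 × 0.6 × 400 × 8 × 300 × 10⁻³ = 432 kN.
Governing: weld metal.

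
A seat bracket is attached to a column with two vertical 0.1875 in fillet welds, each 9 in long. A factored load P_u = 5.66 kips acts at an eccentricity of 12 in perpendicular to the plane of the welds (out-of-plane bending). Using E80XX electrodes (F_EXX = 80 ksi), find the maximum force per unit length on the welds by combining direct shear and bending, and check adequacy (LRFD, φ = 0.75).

f_max ≈ 2.54 kip/in; adequate

L_w = 2 × 9 = 18 in; section modulus (unit throat) S = 2 × L²/6 = 27 in².
Direct shear f_v = P/L_w = 5.66/18 = 0.3144 kip/in.
Moment M = P × e = 5.66 × 12 = 67.92 kip·in; bending f_b = M/S = 2.516 kip/in.
f_max = √(f_v² + f_b²) = √(0.3144² + 2.516²) = 2.535 kip/in.
φr_n = 0.75 × 0.6 × 80 × (0.707 × 0.1875) = 4.772 kip/in → adequate.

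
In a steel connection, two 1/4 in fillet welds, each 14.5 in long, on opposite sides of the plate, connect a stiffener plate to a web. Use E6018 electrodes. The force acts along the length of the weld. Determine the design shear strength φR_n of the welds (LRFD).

E60XX → F_EXX = 60 ksi.
Effective throat t_e = 0.707 × 0.25 = 0.1767 in.
Total length L = 29 in; A_we = 0.1767 × 29 = 5.126 in².
F_nw = 0.6 F_EXX = 0.6 × 60 = 36 ksi.
φR_n = 0.75 × 36 × 5.126 = 138.4 kips.

φR_n ≈ 138 kips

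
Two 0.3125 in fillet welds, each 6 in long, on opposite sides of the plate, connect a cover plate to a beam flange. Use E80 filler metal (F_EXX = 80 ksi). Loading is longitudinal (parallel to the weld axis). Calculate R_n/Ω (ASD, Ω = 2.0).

R_n/Ω ≈ 63.6 kip

Effective throat t_e = 0.707 × 0.3125 = 0.2209 in.
Total length L = 12 in; A_we = 0.2209 × 12 = 2.651 in².
F_nw = 0.6 F_EXX = 0.6 × 80 = 48 ksi.
R_n = 48 × 2.651 = 127.3 kip; R_n/Ω = 127.3/2.0 = 63.63 kip.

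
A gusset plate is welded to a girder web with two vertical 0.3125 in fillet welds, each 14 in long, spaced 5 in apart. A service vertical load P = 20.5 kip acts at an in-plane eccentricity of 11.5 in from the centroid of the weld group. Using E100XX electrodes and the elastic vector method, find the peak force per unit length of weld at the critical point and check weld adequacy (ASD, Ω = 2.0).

E100XX → F_EXX = 100 ksi.
Total weld length L_w = 28 in. Treat welds as unit-width lines.
Polar moment about centroid: J = 2[d³/12 + d(b/2)²] = 2[14³/12 + 14×2.5²] = 632.3 in³.
Direct shear f_v = P/L_w = 20.5 / 28 = 0.7321 kip/in (vertical).
Torsion M = P·e = 20.5 × 11.5 = 235.75 kip·in.
Critical point at (x, y) = (2.5, 7) from centroid. f_tx = M·y/J = 2.61 kip/in; f_ty = M·x/J = 0.9321 kip/in.
Resultant f_max = √[f_tx² + (f_v + f_ty)²] = √[2.61² + (0.7321 + 0.9321)²] = 3.095 kip/in.
Capacity per unit length: r_n/Ω = (1/2.0) × 0.6 × 100 × (0.707 × 0.3125) = 6.628 kip/in.
3.095 ≤ 6.628 → adequate.

f_max ≈ 3.1 kip/in; adequate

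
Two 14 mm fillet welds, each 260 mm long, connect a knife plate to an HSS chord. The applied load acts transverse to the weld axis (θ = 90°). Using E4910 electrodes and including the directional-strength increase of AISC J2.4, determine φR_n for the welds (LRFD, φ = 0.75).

E49XX → F_EXX = 490 MPa.
t_e = 0.707 × 14 = 9.898 mm; A_we = 9.898 × 520 = 5147 mm².
Directional factor: 1.0 + 0.5 sin^1.5(90°) = 1.5.
F_nw = 0.6 × 490 × 1.5 = 441 MPa.
φR_n = 0.75 × 441 × 5147 × 10⁻³ = 1702 kN.

φR_n ≈ 1700 kN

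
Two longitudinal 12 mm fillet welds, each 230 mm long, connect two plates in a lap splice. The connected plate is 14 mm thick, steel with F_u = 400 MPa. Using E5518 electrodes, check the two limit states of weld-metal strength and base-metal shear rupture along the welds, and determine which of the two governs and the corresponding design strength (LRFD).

E55XX → F_EXX = 550 MPa.
t_e = 0.707 × 12 = 8.484 mm; L = 460 mm.
Weld metal: φR_n = 0.75 × 0.6 × 550 × 8.484 × 460 × 10⁻³ = 965.9 kN.
Base metal (shear rupture): φR_n = 0.75 × 0.6 × 400 × 14 × 460 × 10⁻³ = 1159 kN.
Governing: weld metal.

φR_n ≈ 966 kN (weld metal governs)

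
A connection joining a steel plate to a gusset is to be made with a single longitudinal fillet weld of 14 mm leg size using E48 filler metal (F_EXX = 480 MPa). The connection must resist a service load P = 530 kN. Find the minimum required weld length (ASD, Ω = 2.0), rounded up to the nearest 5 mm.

L = 375 mm

Throat t_e = 0.707 × 14 = 9.898 mm.
r_n/Ω = (0.6 × 480 × 9.898) / 2.0 = 1425 N/mm = 1.425 kN/mm.
L_req = P / (r_n/Ω) = 530 / 1.425 = 371.8 mm total.
Round up → use L = 375 mm.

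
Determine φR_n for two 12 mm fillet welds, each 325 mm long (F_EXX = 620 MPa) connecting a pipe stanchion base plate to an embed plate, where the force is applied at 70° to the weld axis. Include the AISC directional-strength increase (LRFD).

t_e = 0.707 × 12 = 8.484 mm; A_we = 8.484 × 650 = 5515 mm².
Directional factor: 1.0 + 0.5 sin^1.5(70°) = 1.455.
F_nw = 0.6 × 620 × 1.455 = 541.4 MPa.
φR_n = 0.75 × 541.4 × 5515 × 10⁻³ = 2239 kN.

φR_n ≈ 2240 kN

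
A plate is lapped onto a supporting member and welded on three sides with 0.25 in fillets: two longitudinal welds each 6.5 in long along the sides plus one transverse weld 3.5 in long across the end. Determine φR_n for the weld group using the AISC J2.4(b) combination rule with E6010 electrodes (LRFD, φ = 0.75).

φR_n ≈ 78.7 kip

E60XX → F_EXX = 60 ksi.
t_e = 0.707 × 0.25 = 0.1767 in.
R_nwl = 0.6 × 60 × 0.1767 × 13 = 82.72 kip (longitudinal, 2 welds).
R_nwt = 0.6 × 60 × 0.1767 × 3.5 = 22.27 kip (transverse, base value).
(i) R_nwl + R_nwt = 105 kip; (ii) 0.85 R_nwl + 1.5 R_nwt = 103.7 kip.
R_n = max = 105 kip [governs: (i)]; φR_n = 78.74 kip.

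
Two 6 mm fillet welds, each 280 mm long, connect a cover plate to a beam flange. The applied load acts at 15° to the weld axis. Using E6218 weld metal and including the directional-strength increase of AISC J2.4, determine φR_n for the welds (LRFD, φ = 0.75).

E62XX → F_EXX = 620 MPa.
t_e = 0.707 × 6 = 4.242 mm; A_we = 4.242 × 560 = 2376 mm².
Directional factor: 1.0 + 0.5 sin^1.5(15°) = 1.066.
F_nw = 0.6 × 620 × 1.066 = 396.5 MPa.
φR_n = 0.75 × 396.5 × 2376 × 10⁻³ = 706.4 kN.

φR_n ≈ 706 kN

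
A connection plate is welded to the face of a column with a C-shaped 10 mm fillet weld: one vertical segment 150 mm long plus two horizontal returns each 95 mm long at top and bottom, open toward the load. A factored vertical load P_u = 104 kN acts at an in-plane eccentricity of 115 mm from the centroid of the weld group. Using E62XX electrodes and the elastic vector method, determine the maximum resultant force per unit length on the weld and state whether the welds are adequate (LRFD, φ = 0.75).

f_max ≈ 955 N/mm; adequate

E62XX → F_EXX = 620 MPa.
Total weld length L_w = 340 mm. Treat welds as unit-width lines.
Centroid: x̄ = 2×95×47.5 / 340 = 26.54 mm from the vertical weld.
Polar moment about centroid: J = I_x + I_y = [150³/12 + 2×95×75²] + [150×26.54² + 2(95³/12 + 95×20.96²)] = 1682000 mm³.
Direct shear f_v = P/L_w = 104×10³ / 340 = 305.9 N/mm (vertical).
Torsion M = P·e = 104×10³ × 115 = 11960000 N·mm.
Critical point at (x, y) = (68.46, 75) from centroid. f_tx = M·y/J = 533.3 N/mm; f_ty = M·x/J = 486.8 N/mm.
Resultant f_max = √[f_tx² + (f_v + f_ty)²] = √[533.3² + (305.9 + 486.8)²] = 955.3 N/mm.
Capacity per unit length: φr_n = 0.75 × 0.6 × 620 × (0.707 × 10) = 1973 N/mm.
955.3 ≤ 1973 → adequate.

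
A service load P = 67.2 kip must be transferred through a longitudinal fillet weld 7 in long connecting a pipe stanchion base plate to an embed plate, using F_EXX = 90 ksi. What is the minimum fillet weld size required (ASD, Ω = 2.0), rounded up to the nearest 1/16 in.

w = 9/16 in

Total weld length L = 7 in.
Required throat t_e = P × Ω / (0.6 F_EXX × L) = 67.2 × 2.0 / (0.6 × 90 × 7) = 0.3556 in.
Required leg w = t_e / 0.707 = 0.5029 in → use 9/16 in.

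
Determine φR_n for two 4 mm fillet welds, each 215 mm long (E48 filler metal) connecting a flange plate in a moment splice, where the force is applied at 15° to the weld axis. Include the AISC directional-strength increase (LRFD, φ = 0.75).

E48XX → F_EXX = 480 MPa.
t_e = 0.707 × 4 = 2.828 mm; A_we = 2.828 × 430 = 1216 mm².
Directional factor: 1.0 + 0.5 sin^1.5(15°) = 1.066.
F_nw = 0.6 × 480 × 1.066 = 307 MPa.
φR_n = 0.75 × 307 × 1216 × 10⁻³ = 280 kN.

φR_n ≈ 280 kN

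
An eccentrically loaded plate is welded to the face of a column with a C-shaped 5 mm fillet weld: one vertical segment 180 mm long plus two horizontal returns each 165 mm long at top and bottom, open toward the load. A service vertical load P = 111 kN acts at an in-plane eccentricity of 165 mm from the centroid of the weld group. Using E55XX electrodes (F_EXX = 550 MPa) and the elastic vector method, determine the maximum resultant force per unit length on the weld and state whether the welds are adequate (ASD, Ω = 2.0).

Total weld length L_w = 510 mm. Treat welds as unit-width lines.
Centroid: x̄ = 2×165×82.5 / 510 = 53.38 mm from the vertical weld.
Polar moment about centroid: J = I_x + I_y = [180³/12 + 2×165×90²] + [180×53.38² + 2(165³/12 + 165×29.12²)] = 4700000 mm³.
Direct shear f_v = P/L_w = 111×10³ / 510 = 217.6 N/mm (vertical).
Torsion M = P·e = 111×10³ × 165 = 18315000 N·mm.
Critical point at (x, y) = (111.6, 90) from centroid. f_tx = M·y/J = 350.7 N/mm; f_ty = M·x/J = 434.9 N/mm.
Resultant f_max = √[f_tx² + (f_v + f_ty)²] = √[350.7² + (217.6 + 434.9)²] = 740.8 N/mm.
Capacity per unit length: r_n/Ω = (1/2.0) × 0.6 × 550 × (0.707 × 5) = 583.3 N/mm.
740.8 > 583.3 → NOT adequate.

f_max ≈ 741 N/mm; NOT adequate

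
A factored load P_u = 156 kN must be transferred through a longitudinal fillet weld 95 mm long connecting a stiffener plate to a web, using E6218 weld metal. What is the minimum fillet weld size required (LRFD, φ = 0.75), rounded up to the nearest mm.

w = 9 mm

E62XX → F_EXX = 620 MPa.
Total weld length L = 95 mm.
Required throat t_e = P_u / (φ × 0.6 F_EXX × L) = 156 / (0.75 × 0.6 × 620 × 95 × 10⁻³) = 5.886 mm.
Required leg w = t_e / 0.707 = 8.325 mm → use 9 mm.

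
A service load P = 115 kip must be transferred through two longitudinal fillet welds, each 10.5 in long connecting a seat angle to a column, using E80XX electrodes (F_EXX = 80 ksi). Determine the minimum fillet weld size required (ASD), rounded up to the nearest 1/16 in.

w = 3/8 in

Total weld length L = 21 in.
Required throat t_e = P × Ω / (0.6 F_EXX × L) = 115 × 2.0 / (0.6 × 80 × 21) = 0.2282 in.
Required leg w = t_e / 0.707 = 0.3227 in → use 3/8 in.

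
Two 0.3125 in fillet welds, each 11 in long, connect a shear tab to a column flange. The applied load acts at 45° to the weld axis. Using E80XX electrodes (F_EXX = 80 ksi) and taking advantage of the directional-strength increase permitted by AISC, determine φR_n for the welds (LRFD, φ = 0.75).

φR_n ≈ 227 kip

t_e = 0.707 × 0.3125 = 0.2209 in; A_we = 0.2209 × 22 = 4.861 in².
Directional factor: 1.0 + 0.5 sin^1.5(45°) = 1.297.
F_nw = 0.6 × 80 × 1.297 = 62.27 ksi.
φR_n = 0.75 × 62.27 × 4.861 = 227 kip.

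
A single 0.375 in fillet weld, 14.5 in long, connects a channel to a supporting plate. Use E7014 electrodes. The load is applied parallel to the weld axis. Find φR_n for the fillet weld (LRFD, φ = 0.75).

E70XX → F_EXX = 70 ksi.
Effective throat t_e = 0.707 × 0.375 = 0.2651 in.
Total length L = 14.5 in; A_we = 0.2651 × 14.5 = 3.844 in².
F_nw = 0.6 F_EXX = 0.6 × 70 = 42 ksi.
φR_n = 0.75 × 42 × 3.844 = 121.1 kips.

φR_n ≈ 121 kips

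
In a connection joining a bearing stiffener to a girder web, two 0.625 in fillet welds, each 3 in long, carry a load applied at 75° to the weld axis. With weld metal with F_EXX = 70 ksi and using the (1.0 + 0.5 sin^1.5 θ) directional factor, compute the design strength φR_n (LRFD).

φR_n ≈ 123 kip

t_e = 0.707 × 0.625 = 0.4419 in; A_we = 0.4419 × 6 = 2.651 in².
Directional factor: 1.0 + 0.5 sin^1.5(75°) = 1.475.
F_nw = 0.6 × 70 × 1.475 = 61.94 ksi.
φR_n = 0.75 × 61.94 × 2.651 = 123.2 kip.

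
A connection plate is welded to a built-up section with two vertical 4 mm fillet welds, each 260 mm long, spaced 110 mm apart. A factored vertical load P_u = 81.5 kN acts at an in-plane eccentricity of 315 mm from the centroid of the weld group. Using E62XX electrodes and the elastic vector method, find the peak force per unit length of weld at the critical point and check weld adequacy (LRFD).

f_max ≈ 878 N/mm; NOT adequate

E62XX → F_EXX = 620 MPa.
Total weld length L_w = 520 mm. Treat welds as unit-width lines.
Polar moment about centroid: J = 2[d³/12 + d(b/2)²] = 2[260³/12 + 260×55²] = 4502000 mm³.
Direct shear f_v = P/L_w = 81.5×10³ / 520 = 156.7 N/mm (vertical).
Torsion M = P·e = 81.5×10³ × 315 = 25672000 N·mm.
Critical point at (x, y) = (55, 130) from centroid. f_tx = M·y/J = 741.3 N/mm; f_ty = M·x/J = 313.6 N/mm.
Resultant f_max = √[f_tx² + (f_v + f_ty)²] = √[741.3² + (156.7 + 313.6)²] = 877.9 N/mm.
Capacity per unit length: φr_n = 0.75 × 0.6 × 620 × (0.707 × 4) = 789 N/mm.
877.9 > 789 → NOT adequate.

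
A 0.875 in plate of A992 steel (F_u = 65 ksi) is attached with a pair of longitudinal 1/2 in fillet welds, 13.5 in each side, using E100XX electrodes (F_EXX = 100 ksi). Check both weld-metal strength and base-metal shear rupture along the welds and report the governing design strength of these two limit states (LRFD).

t_e = 0.707 × 0.5 = 0.3535 in; L = 27 in.
Weld metal: φR_n = 0.75 × 0.6 × 100 × 0.3535 × 27 = 429.5 kip.
Base metal (shear rupture): φR_n = 0.75 × 0.6 × 65 × 0.875 × 27 = 691 kip.
Governing: weld metal.

φR_n ≈ 430 kip (weld metal governs)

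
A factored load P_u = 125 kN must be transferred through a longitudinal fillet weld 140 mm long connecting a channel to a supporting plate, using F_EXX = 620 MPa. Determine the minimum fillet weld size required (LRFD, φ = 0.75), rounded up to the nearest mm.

w = 5 mm

Total weld length L = 140 mm.
Required throat t_e = P_u / (φ × 0.6 F_EXX × L) = 125 / (0.75 × 0.6 × 620 × 140 × 10⁻³) = 3.2 mm.
Required leg w = t_e / 0.707 = 4.526 mm → use 5 mm.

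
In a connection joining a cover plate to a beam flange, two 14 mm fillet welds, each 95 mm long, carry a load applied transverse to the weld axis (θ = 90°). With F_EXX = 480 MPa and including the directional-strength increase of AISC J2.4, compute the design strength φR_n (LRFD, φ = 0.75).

t_e = 0.707 × 14 = 9.898 mm; A_we = 9.898 × 190 = 1881 mm².
Directional factor: 1.0 + 0.5 sin^1.5(90°) = 1.5.
F_nw = 0.6 × 480 × 1.5 = 432 MPa.
φR_n = 0.75 × 432 × 1881 × 10⁻³ = 609.3 kN.

φR_n ≈ 609 kN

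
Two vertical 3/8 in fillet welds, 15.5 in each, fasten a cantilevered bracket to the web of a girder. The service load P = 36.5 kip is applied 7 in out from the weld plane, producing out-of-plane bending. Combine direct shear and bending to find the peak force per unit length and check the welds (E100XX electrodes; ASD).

E100XX → F_EXX = 100 ksi.
L_w = 2 × 15.5 = 31 in; section modulus (unit throat) S = 2 × L²/6 = 80.08 in².
Direct shear f_v = P/L_w = 36.5/31 = 1.177 kip/in.
Moment M = P × e = 36.5 × 7 = 255.5 kip·in; bending f_b = M/S = 3.19 kip/in.
f_max = √(f_v² + f_b²) = √(1.177² + 3.19²) = 3.401 kip/in.
r_n/Ω = (1/2.0) × 0.6 × 100 × (0.707 × 0.375) = 7.954 kip/in → adequate.

f_max ≈ 3.4 kip/in; adequate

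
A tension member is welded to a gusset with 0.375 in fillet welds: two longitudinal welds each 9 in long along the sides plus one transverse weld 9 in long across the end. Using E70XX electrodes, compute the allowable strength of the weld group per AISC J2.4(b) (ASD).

E70XX → F_EXX = 70 ksi.
t_e = 0.707 × 0.375 = 0.2651 in.
R_nwl = 0.6 × 70 × 0.2651 × 18 = 200.4 kips (longitudinal, 2 welds).
R_nwt = 0.6 × 70 × 0.2651 × 9 = 100.2 kips (transverse, base value).
(i) R_nwl + R_nwt = 300.7 kips; (ii) 0.85 R_nwl + 1.5 R_nwt = 320.7 kips.
R_n = max = 320.7 kips [governs: (ii)]; R_n/Ω = 160.3 kips.

R_n/Ω ≈ 160 kips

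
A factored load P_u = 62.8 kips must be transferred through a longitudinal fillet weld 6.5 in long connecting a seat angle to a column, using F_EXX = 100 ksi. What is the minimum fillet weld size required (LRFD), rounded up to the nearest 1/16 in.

w = 5/16 in

Total weld length L = 6.5 in.
Required throat t_e = P_u / (φ × 0.6 F_EXX × L) = 62.8 / (0.75 × 0.6 × 100 × 6.5) = 0.2147 in.
Required leg w = t_e / 0.707 = 0.3037 in → use 5/16 in.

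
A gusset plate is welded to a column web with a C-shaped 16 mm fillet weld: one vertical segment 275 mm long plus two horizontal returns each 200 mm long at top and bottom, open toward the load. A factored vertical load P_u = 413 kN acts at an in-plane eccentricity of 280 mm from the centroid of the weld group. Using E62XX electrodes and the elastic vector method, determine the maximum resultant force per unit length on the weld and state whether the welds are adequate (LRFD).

E62XX → F_EXX = 620 MPa.
Total weld length L_w = 675 mm. Treat welds as unit-width lines.
Centroid: x̄ = 2×200×100 / 675 = 59.26 mm from the vertical weld.
Polar moment about centroid: J = I_x + I_y = [275³/12 + 2×200×137.5²] + [275×59.26² + 2(200³/12 + 200×40.74²)] = 12260000 mm³.
Direct shear f_v = P/L_w = 413×10³ / 675 = 611.9 N/mm (vertical).
Torsion M = P·e = 413×10³ × 280 = 115640000 N·mm.
Critical point at (x, y) = (140.7, 137.5) from centroid. f_tx = M·y/J = 1297 N/mm; f_ty = M·x/J = 1328 N/mm.
Resultant f_max = √[f_tx² + (f_v + f_ty)²] = √[1297² + (611.9 + 1328)²] = 2333 N/mm.
Capacity per unit length: φr_n = 0.75 × 0.6 × 620 × (0.707 × 16) = 3156 N/mm.
2333 ≤ 3156 → adequate.

f_max ≈ 2330 N/mm; adequate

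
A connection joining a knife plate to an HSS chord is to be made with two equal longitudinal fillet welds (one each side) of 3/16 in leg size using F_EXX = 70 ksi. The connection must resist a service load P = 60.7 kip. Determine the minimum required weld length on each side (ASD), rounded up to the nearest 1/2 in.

Throat t_e = 0.707 × 0.1875 = 0.1326 in.
r_n/Ω = (0.6 × 70 × 0.1326) / 2.0 = 2.784 kip/in.
L_req = P / (r_n/Ω) = 60.7 / 2.784 = 21.8 in total.
Per side: 21.8 / 2 = 10.9 in.
Round up → use L = 11 in on each side.

L = 11 in on each side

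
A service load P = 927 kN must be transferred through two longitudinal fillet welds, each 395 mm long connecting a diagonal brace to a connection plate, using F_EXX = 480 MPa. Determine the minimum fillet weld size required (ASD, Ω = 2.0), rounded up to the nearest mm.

w = 12 mm

Total weld length L = 790 mm.
Required throat t_e = P × Ω / (0.6 F_EXX × L) = 927 × 2.0 / (0.6 × 480 × 790 × 10⁻³) = 8.149 mm.
Required leg w = t_e / 0.707 = 11.53 mm → use 12 mm.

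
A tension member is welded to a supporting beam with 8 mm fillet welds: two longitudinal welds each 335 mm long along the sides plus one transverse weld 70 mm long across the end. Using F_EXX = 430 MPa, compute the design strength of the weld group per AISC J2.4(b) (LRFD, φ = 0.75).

t_e = 0.707 × 8 = 5.656 mm.
R_nwl = 0.6 × 430 × 5.656 × 670 × 10⁻³ = 977.7 kN (longitudinal, 2 welds).
R_nwt = 0.6 × 430 × 5.656 × 70 × 10⁻³ = 102.1 kN (transverse, base value).
(i) R_nwl + R_nwt = 1080 kN; (ii) 0.85 R_nwl + 1.5 R_nwt = 984.3 kN.
R_n = max = 1080 kN [governs: (i)]; φR_n = 809.9 kN.

φR_n ≈ 810 kN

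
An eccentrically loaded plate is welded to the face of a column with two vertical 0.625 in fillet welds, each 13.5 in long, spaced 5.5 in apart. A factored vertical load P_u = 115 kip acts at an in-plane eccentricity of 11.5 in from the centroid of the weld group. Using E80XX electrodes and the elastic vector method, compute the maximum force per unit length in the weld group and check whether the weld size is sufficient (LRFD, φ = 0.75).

E80XX → F_EXX = 80 ksi.
Total weld length L_w = 27 in. Treat welds as unit-width lines.
Polar moment about centroid: J = 2[d³/12 + d(b/2)²] = 2[13.5³/12 + 13.5×2.75²] = 614.2 in³.
Direct shear f_v = P/L_w = 115 / 27 = 4.259 kip/in (vertical).
Torsion M = P·e = 115 × 11.5 = 1322.5 kip·in.
Critical point at (x, y) = (2.75, 6.75) from centroid. f_tx = M·y/J = 14.53 kip/in; f_ty = M·x/J = 5.921 kip/in.
Resultant f_max = √[f_tx² + (f_v + f_ty)²] = √[14.53² + (4.259 + 5.921)²] = 17.74 kip/in.
Capacity per unit length: φr_n = 0.75 × 0.6 × 80 × (0.707 × 0.625) = 15.91 kip/in.
17.74 > 15.91 → NOT adequate.

f_max ≈ 17.7 kip/in; NOT adequate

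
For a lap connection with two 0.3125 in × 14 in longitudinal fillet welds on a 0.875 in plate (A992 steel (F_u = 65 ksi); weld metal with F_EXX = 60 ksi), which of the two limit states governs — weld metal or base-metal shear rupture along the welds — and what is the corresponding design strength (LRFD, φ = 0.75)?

t_e = 0.707 × 0.3125 = 0.2209 in; L = 28 in.
Weld metal: φR_n = 0.75 × 0.6 × 60 × 0.2209 × 28 = 167 kip.
Base metal (shear rupture): φR_n = 0.75 × 0.6 × 65 × 0.875 × 28 = 716.6 kip.
Governing: weld metal.

φR_n ≈ 167 kip (weld metal governs)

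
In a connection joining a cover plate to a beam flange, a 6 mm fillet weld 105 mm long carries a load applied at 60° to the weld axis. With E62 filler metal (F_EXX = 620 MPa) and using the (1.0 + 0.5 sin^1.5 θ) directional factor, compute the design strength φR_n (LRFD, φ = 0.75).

t_e = 0.707 × 6 = 4.242 mm; A_we = 4.242 × 105 = 445.4 mm².
Directional factor: 1.0 + 0.5 sin^1.5(60°) = 1.403.
F_nw = 0.6 × 620 × 1.403 = 521.9 MPa.
φR_n = 0.75 × 521.9 × 445.4 × 10⁻³ = 174.3 kN.

φR_n ≈ 174 kN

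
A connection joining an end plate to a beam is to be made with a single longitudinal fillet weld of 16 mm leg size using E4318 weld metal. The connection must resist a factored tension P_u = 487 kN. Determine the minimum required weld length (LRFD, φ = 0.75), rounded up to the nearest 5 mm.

E43XX → F_EXX = 430 MPa.
Throat t_e = 0.707 × 16 = 11.31 mm.
φr_n = 0.75 × 0.6 × 430 × 11.31 × 10⁻³ = 2.189 kN/mm.
L_req = P_u / φr_n = 487 / 2.189 = 222.5 mm total.
Round up → use L = 225 mm.

L = 225 mm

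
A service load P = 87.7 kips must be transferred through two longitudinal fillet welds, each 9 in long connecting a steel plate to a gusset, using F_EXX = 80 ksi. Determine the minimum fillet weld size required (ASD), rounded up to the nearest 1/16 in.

w = 5/16 in

Total weld length L = 18 in.
Required throat t_e = P × Ω / (0.6 F_EXX × L) = 87.7 × 2.0 / (0.6 × 80 × 18) = 0.203 in.
Required leg w = t_e / 0.707 = 0.2871 in → use 5/16 in.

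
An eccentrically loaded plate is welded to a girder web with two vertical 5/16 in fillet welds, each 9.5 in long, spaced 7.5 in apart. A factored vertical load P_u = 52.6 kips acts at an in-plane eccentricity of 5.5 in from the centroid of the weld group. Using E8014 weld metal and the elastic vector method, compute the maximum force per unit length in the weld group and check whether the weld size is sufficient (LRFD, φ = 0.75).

f_max ≈ 6.37 kip/in; adequate

E80XX → F_EXX = 80 ksi.
Total weld length L_w = 19 in. Treat welds as unit-width lines.
Polar moment about centroid: J = 2[d³/12 + d(b/2)²] = 2[9.5³/12 + 9.5×3.75²] = 410.1 in³.
Direct shear f_v = P/L_w = 52.6 / 19 = 2.768 kip/in (vertical).
Torsion M = P·e = 52.6 × 5.5 = 289.3 kip·in.
Critical point at (x, y) = (3.75, 4.75) from centroid. f_tx = M·y/J = 3.351 kip/in; f_ty = M·x/J = 2.645 kip/in.
Resultant f_max = √[f_tx² + (f_v + f_ty)²] = √[3.351² + (2.768 + 2.645)²] = 6.367 kip/in.
Capacity per unit length: φr_n = 0.75 × 0.6 × 80 × (0.707 × 0.3125) = 7.954 kip/in.
6.367 ≤ 7.954 → adequate.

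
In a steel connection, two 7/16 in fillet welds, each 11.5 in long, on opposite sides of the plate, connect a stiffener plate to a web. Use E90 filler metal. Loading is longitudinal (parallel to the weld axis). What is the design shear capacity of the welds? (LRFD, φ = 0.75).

φR_n ≈ 288 kips

E90XX → F_EXX = 90 ksi.
Effective throat t_e = 0.707 × 0.4375 = 0.3093 in.
Total length L = 23 in; A_we = 0.3093 × 23 = 7.114 in².
F_nw = 0.6 F_EXX = 0.6 × 90 = 54 ksi.
φR_n = 0.75 × 54 × 7.114 = 288.1 kips.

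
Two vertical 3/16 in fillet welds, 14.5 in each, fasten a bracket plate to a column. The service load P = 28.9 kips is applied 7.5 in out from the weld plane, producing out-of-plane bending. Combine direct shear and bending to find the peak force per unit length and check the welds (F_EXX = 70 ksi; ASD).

L_w = 2 × 14.5 = 29 in; section modulus (unit throat) S = 2 × L²/6 = 70.08 in².
Direct shear f_v = P/L_w = 28.9/29 = 0.9966 kip/in.
Moment M = P × e = 28.9 × 7.5 = 216.75 kip·in; bending f_b = M/S = 3.093 kip/in.
f_max = √(f_v² + f_b²) = √(0.9966² + 3.093²) = 3.249 kip/in.
r_n/Ω = (1/2.0) × 0.6 × 70 × (0.707 × 0.1875) = 2.784 kip/in → NOT adequate.

f_max ≈ 3.25 kip/in; NOT adequate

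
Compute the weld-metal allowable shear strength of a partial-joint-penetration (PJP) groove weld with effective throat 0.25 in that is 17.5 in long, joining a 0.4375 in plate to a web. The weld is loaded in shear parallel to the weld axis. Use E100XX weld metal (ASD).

R_n/Ω ≈ 131 kips

E100XX → F_EXX = 100 ksi.
Effective throat (given) t_e = 0.25 in.
A_we = 0.25 × 17.5 = 4.375 in².
F_nw = 0.6 F_EXX = 60 ksi.
R_n/Ω = (60 × 4.375) / 2.0 = 131.2 kips.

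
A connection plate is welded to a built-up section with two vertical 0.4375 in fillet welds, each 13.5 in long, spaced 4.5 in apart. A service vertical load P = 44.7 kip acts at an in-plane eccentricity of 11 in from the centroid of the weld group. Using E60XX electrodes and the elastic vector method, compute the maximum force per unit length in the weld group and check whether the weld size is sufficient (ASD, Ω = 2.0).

f_max ≈ 7.1 kip/in; NOT adequate

E60XX → F_EXX = 60 ksi.
Total weld length L_w = 27 in. Treat welds as unit-width lines.
Polar moment about centroid: J = 2[d³/12 + d(b/2)²] = 2[13.5³/12 + 13.5×2.25²] = 546.8 in³.
Direct shear f_v = P/L_w = 44.7 / 27 = 1.656 kip/in (vertical).
Torsion M = P·e = 44.7 × 11 = 491.7 kip·in.
Critical point at (x, y) = (2.25, 6.75) from centroid. f_tx = M·y/J = 6.07 kip/in; f_ty = M·x/J = 2.023 kip/in.
Resultant f_max = √[f_tx² + (f_v + f_ty)²] = √[6.07² + (1.656 + 2.023)²] = 7.098 kip/in.
Capacity per unit length: r_n/Ω = (1/2.0) × 0.6 × 60 × (0.707 × 0.4375) = 5.568 kip/in.
7.098 > 5.568 → NOT adequate.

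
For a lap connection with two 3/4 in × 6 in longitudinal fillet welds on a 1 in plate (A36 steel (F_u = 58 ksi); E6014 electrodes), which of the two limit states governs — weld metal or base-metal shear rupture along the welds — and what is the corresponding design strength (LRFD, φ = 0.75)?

φR_n ≈ 172 kip (weld metal governs)

E60XX → F_EXX = 60 ksi.
t_e = 0.707 × 0.75 = 0.5302 in; L = 12 in.
Weld metal: φR_n = 0.75 × 0.6 × 60 × 0.5302 × 12 = 171.8 kip.
Base metal (shear rupture): φR_n = 0.75 × 0.6 × 58 × 1 × 12 = 313.2 kip.
Governing: weld metal.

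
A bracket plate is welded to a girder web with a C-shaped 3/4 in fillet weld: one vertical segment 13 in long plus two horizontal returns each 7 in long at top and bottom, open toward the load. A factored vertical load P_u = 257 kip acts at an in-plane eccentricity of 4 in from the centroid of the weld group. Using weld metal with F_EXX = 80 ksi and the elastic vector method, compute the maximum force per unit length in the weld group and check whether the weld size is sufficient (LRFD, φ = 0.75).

f_max ≈ 17 kip/in; adequate

Total weld length L_w = 27 in. Treat welds as unit-width lines.
Centroid: x̄ = 2×7×3.5 / 27 = 1.815 in from the vertical weld.
Polar moment about centroid: J = I_x + I_y = [13³/12 + 2×7×6.5²] + [13×1.815² + 2(7³/12 + 7×1.685²)] = 914.3 in³.
Direct shear f_v = P/L_w = 257 / 27 = 9.519 kip/in (vertical).
Torsion M = P·e = 257 × 4 = 1028 kip·in.
Critical point at (x, y) = (5.185, 6.5) from centroid. f_tx = M·y/J = 7.308 kip/in; f_ty = M·x/J = 5.83 kip/in.
Resultant f_max = √[f_tx² + (f_v + f_ty)²] = √[7.308² + (9.519 + 5.83)²] = 17 kip/in.
Capacity per unit length: φr_n = 0.75 × 0.6 × 80 × (0.707 × 0.75) = 19.09 kip/in.
17 ≤ 19.09 → adequate.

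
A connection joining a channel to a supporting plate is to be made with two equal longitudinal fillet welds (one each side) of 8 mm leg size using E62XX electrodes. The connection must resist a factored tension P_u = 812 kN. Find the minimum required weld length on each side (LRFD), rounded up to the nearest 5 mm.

E62XX → F_EXX = 620 MPa.
Throat t_e = 0.707 × 8 = 5.656 mm.
φr_n = 0.75 × 0.6 × 620 × 5.656 × 10⁻³ = 1.578 kN/mm.
L_req = P_u / φr_n = 812 / 1.578 = 514.6 mm total.
Per side: 514.6 / 2 = 257.3 mm.
Round up → use L = 260 mm on each side.

L = 260 mm on each side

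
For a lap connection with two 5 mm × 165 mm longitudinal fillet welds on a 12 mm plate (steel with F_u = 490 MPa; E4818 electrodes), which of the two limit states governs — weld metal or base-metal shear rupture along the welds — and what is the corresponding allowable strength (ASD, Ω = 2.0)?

R_n/Ω ≈ 168 kN (weld metal governs)

E48XX → F_EXX = 480 MPa.
t_e = 0.707 × 5 = 3.535 mm; L = 330 mm.
Weld metal: R_n/Ω = (1/2.0) × 0.6 × 480 × 3.535 × 330 × 10⁻³ = 168 kN.
Base metal (shear rupture): R_n/Ω = (1/2.0) × 0.6 × 490 × 12 × 330 × 10⁻³ = 582.1 kN.
Governing: weld metal.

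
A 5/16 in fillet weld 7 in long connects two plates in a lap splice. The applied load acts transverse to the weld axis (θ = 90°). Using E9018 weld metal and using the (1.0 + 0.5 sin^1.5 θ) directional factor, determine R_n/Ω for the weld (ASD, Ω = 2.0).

R_n/Ω ≈ 62.6 kip

E90XX → F_EXX = 90 ksi.
t_e = 0.707 × 0.3125 = 0.2209 in; A_we = 0.2209 × 7 = 1.547 in².
Directional factor: 1.0 + 0.5 sin^1.5(90°) = 1.5.
F_nw = 0.6 × 90 × 1.5 = 81 ksi.
R_n/Ω = (81 × 1.547) / 2.0 = 62.64 kip.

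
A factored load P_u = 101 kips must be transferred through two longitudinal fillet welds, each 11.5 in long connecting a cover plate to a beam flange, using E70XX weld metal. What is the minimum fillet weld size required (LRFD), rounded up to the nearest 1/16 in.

w = 1/4 in

E70XX → F_EXX = 70 ksi.
Total weld length L = 23 in.
Required throat t_e = P_u / (φ × 0.6 F_EXX × L) = 101 / (0.75 × 0.6 × 70 × 23) = 0.1394 in.
Required leg w = t_e / 0.707 = 0.1972 in → use 1/4 in.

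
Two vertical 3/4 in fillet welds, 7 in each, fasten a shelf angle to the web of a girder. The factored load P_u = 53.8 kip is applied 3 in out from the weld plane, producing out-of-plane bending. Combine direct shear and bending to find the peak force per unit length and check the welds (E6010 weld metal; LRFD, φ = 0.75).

E60XX → F_EXX = 60 ksi.
L_w = 2 × 7 = 14 in; section modulus (unit throat) S = 2 × L²/6 = 16.33 in².
Direct shear f_v = P/L_w = 53.8/14 = 3.843 kip/in.
Moment M = P × e = 53.8 × 3 = 161.4 kip·in; bending f_b = M/S = 9.882 kip/in.
f_max = √(f_v² + f_b²) = √(3.843² + 9.882²) = 10.6 kip/in.
φr_n = 0.75 × 0.6 × 60 × (0.707 × 0.75) = 14.32 kip/in → adequate.

f_max ≈ 10.6 kip/in; adequate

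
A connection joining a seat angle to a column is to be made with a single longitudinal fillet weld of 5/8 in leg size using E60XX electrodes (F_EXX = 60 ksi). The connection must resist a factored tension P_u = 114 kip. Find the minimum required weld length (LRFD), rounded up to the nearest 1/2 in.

L = 10 in

Throat t_e = 0.707 × 0.625 = 0.4419 in.
φr_n = 0.75 × 0.6 × 60 × 0.4419 = 11.93 kip/in.
L_req = P_u / φr_n = 114 / 11.93 = 9.555 in total.
Round up → use L = 10 in.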